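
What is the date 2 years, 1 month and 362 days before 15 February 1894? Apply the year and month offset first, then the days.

Subtracting 2 years, 1 month and 362 days from February 15, 1894: first the month/year part, then the days.
-2 years → 1892; month 2 − 1 = 1 → January 1892.
Day 15 is valid in January, giving January 15, 1892.
Now subtract 362 days from January 15, 1892.
Going back 15 days from January 15, 1892 reaches the end of the previous month; 362 − 15 = 347 left.
December 1891 has 31 days: 347 − 31 = 316 left.
November 1891 has 30 days: 316 − 30 = 286 left.
October 1891 has 31 days: 286 − 31 = 255 left.
September 1891 has 30 days: 255 − 30 = 225 left.
August 1891 has 31 days: 225 − 31 = 194 left.
July 1891 has 31 days: 194 − 31 = 163 left.
June 1891 has 30 days: 163 − 30 = 133 left.
May 1891 has 31 days: 133 − 31 = 102 left.
April 1891 has 30 days: 102 − 30 = 72 left.
March 1891 has 31 days: 72 − 31 = 41 left.
February 1891 has 28 days (1891 is not a leap year): 41 − 28 = 13 left.
January 1891 has 31 days; 31 − 13 = 18 → January 18, 1891.

January 18, 1891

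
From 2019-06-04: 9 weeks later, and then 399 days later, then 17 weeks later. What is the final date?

January 5, 2021

Advancing 9 weeks (= 63 days) from June 4, 2019:
June has 30 days, so 30 − 4 = 26 days remain after June 4, 2019; 63 − 26 = 37 left.
July 2019 has 31 days: 37 − 31 = 6 left.
6 days into August 2019 → August 6, 2019.
Advancing 399 days from August 6, 2019:
August has 31 days, so 31 − 6 = 25 days remain after August 6, 2019; 399 − 25 = 374 left.
September 2019 has 30 days: 374 − 30 = 344 left.
October 2019 has 31 days: 344 − 31 = 313 left.
November 2019 has 30 days: 313 − 30 = 283 left.
December 2019 has 31 days: 283 − 31 = 252 left.
January 2020 has 31 days: 252 − 31 = 221 left.
February 2020 has 29 days (2020 is a leap year): 221 − 29 = 192 left.
March 2020 has 31 days: 192 − 31 = 161 left.
April 2020 has 30 days: 161 − 30 = 131 left.
May 2020 has 31 days: 131 − 31 = 100 left.
June 2020 has 30 days: 100 − 30 = 70 left.
July 2020 has 31 days: 70 − 31 = 39 left.
August 2020 has 31 days: 39 − 31 = 8 left.
8 days into September 2020 → September 8, 2020.
Counting forward 17 weeks (= 119 days) from September 8, 2020:
September has 30 days, so 30 − 8 = 22 days remain after September 8, 2020; 119 − 22 = 97 left.
October 2020 has 31 days: 97 − 31 = 66 left.
November 2020 has 30 days: 66 − 30 = 36 left.
December 2020 has 31 days: 36 − 31 = 5 left.
5 days into January 2021 → January 5, 2021.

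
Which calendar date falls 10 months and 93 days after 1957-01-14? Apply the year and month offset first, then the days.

Adding 10 months and 93 days from January 14, 1957: first the month/year part, then the days.
month 1 + 10 = 11 → November 1957.
Day 14 is valid in November, giving November 14, 1957.
Now add 93 days from November 14, 1957.
November has 30 days, so 30 − 14 = 16 days remain after November 14, 1957; 93 − 16 = 77 left.
December 1957 has 31 days: 77 − 31 = 46 left.
January 1958 has 31 days: 46 − 31 = 15 left.
15 days into February 1958 → February 15, 1958.

February 15, 1958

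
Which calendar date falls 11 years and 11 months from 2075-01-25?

Counting forward 11 years and 11 months from January 25, 2075.
+11 years → 2086; month 1 + 11 = 12 → December 2086.
Day 25 is valid in December, giving December 25, 2086.

December 25, 2086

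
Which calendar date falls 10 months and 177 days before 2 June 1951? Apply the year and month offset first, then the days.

Counting back 10 months and 177 days from June 2, 1951: first the month/year part, then the days.
month 6 − 10 = -4, which is month 8 of year 1950 → August 1950.
Day 2 is valid in August, giving August 2, 1950.
Now subtract 177 days from August 2, 1950.
Going back 2 days from August 2, 1950 reaches the end of the previous month; 177 − 2 = 175 left.
July 1950 has 31 days: 175 − 31 = 144 left.
June 1950 has 30 days: 144 − 30 = 114 left.
May 1950 has 31 days: 114 − 31 = 83 left.
April 1950 has 30 days: 83 − 30 = 53 left.
March 1950 has 31 days: 53 − 31 = 22 left.
February 1950 has 28 days; 28 − 22 = 6 → February 6, 1950.

February 6, 1950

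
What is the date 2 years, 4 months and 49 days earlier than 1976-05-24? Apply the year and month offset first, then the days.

December 6, 1973

Going back 2 years, 4 months and 49 days from May 24, 1976: first the month/year part, then the days.
-2 years → 1974; month 5 − 4 = 1 → January 1974.
Day 24 is valid in January, giving January 24, 1974.
Now subtract 49 days from January 24, 1974.
Going back 24 days from January 24, 1974 reaches the end of the previous month; 49 − 24 = 25 left.
December 1973 has 31 days; 31 − 25 = 6 → December 6, 1973.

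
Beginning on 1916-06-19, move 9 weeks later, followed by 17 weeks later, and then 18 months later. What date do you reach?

June 18, 1918

Advancing 9 weeks (= 63 days) from June 19, 1916:
June has 30 days, so 30 − 19 = 11 days remain after June 19, 1916; 63 − 11 = 52 left.
July 1916 has 31 days: 52 − 31 = 21 left.
21 days into August 1916 → August 21, 1916.
Counting forward 17 weeks (= 119 days) from August 21, 1916:
August has 31 days, so 31 − 21 = 10 days remain after August 21, 1916; 119 − 10 = 109 left.
September 1916 has 30 days: 109 − 30 = 79 left.
October 1916 has 31 days: 79 − 31 = 48 left.
November 1916 has 30 days: 48 − 30 = 18 left.
18 days into December 1916 → December 18, 1916.
Counting forward 18 months from December 18, 1916:
month 12 + 18 = 30, which is month 6 of year 1918 → June 1918.
Day 18 is valid in June, giving June 18, 1918.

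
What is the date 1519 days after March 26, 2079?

May 23, 2083

Adding 1519 days from March 26, 2079.
March has 31 days, so 31 − 26 = 5 days remain after March 26, 2079; 1519 − 5 = 1514 left.
April 2079 has 30 days: 1514 − 30 = 1484 left.
May 2079 has 31 days: 1484 − 31 = 1453 left.
June 2079 has 30 days: 1453 − 30 = 1423 left.
July 2079 has 31 days: 1423 − 31 = 1392 left.
August 2079 has 31 days: 1392 − 31 = 1361 left.
September 2079 has 30 days: 1361 − 30 = 1331 left.
October 2079 has 31 days: 1331 − 31 = 1300 left.
November 2079 has 30 days: 1300 − 30 = 1270 left.
December 2079 has 31 days: 1270 − 31 = 1239 left.
January 2080 has 31 days: 1239 − 31 = 1208 left.
February 2080 has 29 days (2080 is a leap year): 1208 − 29 = 1179 left.
March 2080 has 31 days: 1179 − 31 = 1148 left.
April 2080 has 30 days: 1148 − 30 = 1118 left.
May 2080 has 31 days: 1118 − 31 = 1087 left.
June 2080 has 30 days: 1087 − 30 = 1057 left.
July 2080 has 31 days: 1057 − 31 = 1026 left.
August 2080 has 31 days: 1026 − 31 = 995 left.
September 2080 has 30 days: 995 − 30 = 965 left.
October 2080 has 31 days: 965 − 31 = 934 left.
November 2080 has 30 days: 934 − 30 = 904 left.
December 2080 has 31 days: 904 − 31 = 873 left.
January 2081 has 31 days: 873 − 31 = 842 left.
February 2081 has 28 days (2081 is not a leap year): 842 − 28 = 814 left.
March 2081 has 31 days: 814 − 31 = 783 left.
April 2081 has 30 days: 783 − 30 = 753 left.
May 2081 has 31 days: 753 − 31 = 722 left.
June 2081 has 30 days: 722 − 30 = 692 left.
July 2081 has 31 days: 692 − 31 = 661 left.
August 2081 has 31 days: 661 − 31 = 630 left.
September 2081 has 30 days: 630 − 30 = 600 left.
October 2081 has 31 days: 600 − 31 = 569 left.
November 2081 has 30 days: 569 − 30 = 539 left.
December 2081 has 31 days: 539 − 31 = 508 left.
January 2082 has 31 days: 508 − 31 = 477 left.
February 2082 has 28 days (2082 is not a leap year): 477 − 28 = 449 left.
March 2082 has 31 days: 449 − 31 = 418 left.
April 2082 has 30 days: 418 − 30 = 388 left.
May 2082 has 31 days: 388 − 31 = 357 left.
June 2082 has 30 days: 357 − 30 = 327 left.
July 2082 has 31 days: 327 − 31 = 296 left.
August 2082 has 31 days: 296 − 31 = 265 left.
September 2082 has 30 days: 265 − 30 = 235 left.
October 2082 has 31 days: 235 − 31 = 204 left.
November 2082 has 30 days: 204 − 30 = 174 left.
December 2082 has 31 days: 174 − 31 = 143 left.
January 2083 has 31 days: 143 − 31 = 112 left.
February 2083 has 28 days (2083 is not a leap year): 112 − 28 = 84 left.
March 2083 has 31 days: 84 − 31 = 53 left.
April 2083 has 30 days: 53 − 30 = 23 left.
23 days into May 2083 → May 23, 2083.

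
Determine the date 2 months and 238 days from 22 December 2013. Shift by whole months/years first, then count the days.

Counting forward 2 months and 238 days from December 22, 2013: first the month/year part, then the days.
month 12 + 2 = 14, which is month 2 of year 2014 → February 2014.
Day 22 is valid in February, giving February 22, 2014.
Now add 238 days from February 22, 2014.
February has 28 days, so 28 − 22 = 6 days remain after February 22, 2014; 238 − 6 = 232 left.
March 2014 has 31 days: 232 − 31 = 201 left.
April 2014 has 30 days: 201 − 30 = 171 left.
May 2014 has 31 days: 171 − 31 = 140 left.
June 2014 has 30 days: 140 − 30 = 110 left.
July 2014 has 31 days: 110 − 31 = 79 left.
August 2014 has 31 days: 79 − 31 = 48 left.
September 2014 has 30 days: 48 − 30 = 18 left.
18 days into October 2014 → October 18, 2014.

October 18, 2014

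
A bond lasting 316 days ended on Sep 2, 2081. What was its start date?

Going back 316 days from September 2, 2081.
Going back 2 days from September 2, 2081 reaches the end of the previous month; 316 − 2 = 314 left.
August 2081 has 31 days: 314 − 31 = 283 left.
July 2081 has 31 days: 283 − 31 = 252 left.
June 2081 has 30 days: 252 − 30 = 222 left.
May 2081 has 31 days: 222 − 31 = 191 left.
April 2081 has 30 days: 191 − 30 = 161 left.
March 2081 has 31 days: 161 − 31 = 130 left.
February 2081 has 28 days (2081 is not a leap year): 130 − 28 = 102 left.
January 2081 has 31 days: 102 − 31 = 71 left.
December 2080 has 31 days: 71 − 31 = 40 left.
November 2080 has 30 days: 40 − 30 = 10 left.
October 2080 has 31 days; 31 − 10 = 21 → October 21, 2080.

October 21, 2080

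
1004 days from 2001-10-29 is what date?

Counting forward 1004 days from October 29, 2001.
October has 31 days, so 31 − 29 = 2 days remain after October 29, 2001; 1004 − 2 = 1002 left.
November 2001 has 30 days: 1002 − 30 = 972 left.
December 2001 has 31 days: 972 − 31 = 941 left.
January 2002 has 31 days: 941 − 31 = 910 left.
February 2002 has 28 days (2002 is not a leap year): 910 − 28 = 882 left.
March 2002 has 31 days: 882 − 31 = 851 left.
April 2002 has 30 days: 851 − 30 = 821 left.
May 2002 has 31 days: 821 − 31 = 790 left.
June 2002 has 30 days: 790 − 30 = 760 left.
July 2002 has 31 days: 760 − 31 = 729 left.
August 2002 has 31 days: 729 − 31 = 698 left.
September 2002 has 30 days: 698 − 30 = 668 left.
October 2002 has 31 days: 668 − 31 = 637 left.
November 2002 has 30 days: 637 − 30 = 607 left.
December 2002 has 31 days: 607 − 31 = 576 left.
January 2003 has 31 days: 576 − 31 = 545 left.
February 2003 has 28 days (2003 is not a leap year): 545 − 28 = 517 left.
March 2003 has 31 days: 517 − 31 = 486 left.
April 2003 has 30 days: 486 − 30 = 456 left.
May 2003 has 31 days: 456 − 31 = 425 left.
June 2003 has 30 days: 425 − 30 = 395 left.
July 2003 has 31 days: 395 − 31 = 364 left.
August 2003 has 31 days: 364 − 31 = 333 left.
September 2003 has 30 days: 333 − 30 = 303 left.
October 2003 has 31 days: 303 − 31 = 272 left.
November 2003 has 30 days: 272 − 30 = 242 left.
December 2003 has 31 days: 242 − 31 = 211 left.
January 2004 has 31 days: 211 − 31 = 180 left.
February 2004 has 29 days (2004 is a leap year): 180 − 29 = 151 left.
March 2004 has 31 days: 151 − 31 = 120 left.
April 2004 has 30 days: 120 − 30 = 90 left.
May 2004 has 31 days: 90 − 31 = 59 left.
June 2004 has 30 days: 59 − 30 = 29 left.
29 days into July 2004 → July 29, 2004.

July 29, 2004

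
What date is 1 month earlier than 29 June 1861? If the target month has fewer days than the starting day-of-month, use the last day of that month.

May 29, 1861

Going back 1 month from June 29, 1861.
month 6 − 1 = 5 → May 1861.
Day 29 is valid in May, giving May 29, 1861.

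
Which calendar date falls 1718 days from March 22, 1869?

Counting forward 1718 days from March 22, 1869.
March has 31 days, so 31 − 22 = 9 days remain after March 22, 1869; 1718 − 9 = 1709 left.
April 1869 has 30 days: 1709 − 30 = 1679 left.
May 1869 has 31 days: 1679 − 31 = 1648 left.
June 1869 has 30 days: 1648 − 30 = 1618 left.
July 1869 has 31 days: 1618 − 31 = 1587 left.
August 1869 has 31 days: 1587 − 31 = 1556 left.
September 1869 has 30 days: 1556 − 30 = 1526 left.
October 1869 has 31 days: 1526 − 31 = 1495 left.
November 1869 has 30 days: 1495 − 30 = 1465 left.
December 1869 has 31 days: 1465 − 31 = 1434 left.
January 1870 has 31 days: 1434 − 31 = 1403 left.
February 1870 has 28 days (1870 is not a leap year): 1403 − 28 = 1375 left.
March 1870 has 31 days: 1375 − 31 = 1344 left.
April 1870 has 30 days: 1344 − 30 = 1314 left.
May 1870 has 31 days: 1314 − 31 = 1283 left.
June 1870 has 30 days: 1283 − 30 = 1253 left.
July 1870 has 31 days: 1253 − 31 = 1222 left.
August 1870 has 31 days: 1222 − 31 = 1191 left.
September 1870 has 30 days: 1191 − 30 = 1161 left.
October 1870 has 31 days: 1161 − 31 = 1130 left.
November 1870 has 30 days: 1130 − 30 = 1100 left.
December 1870 has 31 days: 1100 − 31 = 1069 left.
January 1871 has 31 days: 1069 − 31 = 1038 left.
February 1871 has 28 days (1871 is not a leap year): 1038 − 28 = 1010 left.
March 1871 has 31 days: 1010 − 31 = 979 left.
April 1871 has 30 days: 979 − 30 = 949 left.
May 1871 has 31 days: 949 − 31 = 918 left.
June 1871 has 30 days: 918 − 30 = 888 left.
July 1871 has 31 days: 888 − 31 = 857 left.
August 1871 has 31 days: 857 − 31 = 826 left.
September 1871 has 30 days: 826 − 30 = 796 left.
October 1871 has 31 days: 796 − 31 = 765 left.
November 1871 has 30 days: 765 − 30 = 735 left.
December 1871 has 31 days: 735 − 31 = 704 left.
January 1872 has 31 days: 704 − 31 = 673 left.
February 1872 has 29 days (1872 is a leap year): 673 − 29 = 644 left.
March 1872 has 31 days: 644 − 31 = 613 left.
April 1872 has 30 days: 613 − 30 = 583 left.
May 1872 has 31 days: 583 − 31 = 552 left.
June 1872 has 30 days: 552 − 30 = 522 left.
July 1872 has 31 days: 522 − 31 = 491 left.
August 1872 has 31 days: 491 − 31 = 460 left.
September 1872 has 30 days: 460 − 30 = 430 left.
October 1872 has 31 days: 430 − 31 = 399 left.
November 1872 has 30 days: 399 − 30 = 369 left.
December 1872 has 31 days: 369 − 31 = 338 left.
January 1873 has 31 days: 338 − 31 = 307 left.
February 1873 has 28 days (1873 is not a leap year): 307 − 28 = 279 left.
March 1873 has 31 days: 279 − 31 = 248 left.
April 1873 has 30 days: 248 − 30 = 218 left.
May 1873 has 31 days: 218 − 31 = 187 left.
June 1873 has 30 days: 187 − 30 = 157 left.
July 1873 has 31 days: 157 − 31 = 126 left.
August 1873 has 31 days: 126 − 31 = 95 left.
September 1873 has 30 days: 95 − 30 = 65 left.
October 1873 has 31 days: 65 − 31 = 34 left.
November 1873 has 30 days: 34 − 30 = 4 left.
4 days into December 1873 → December 4, 1873.

December 4, 1873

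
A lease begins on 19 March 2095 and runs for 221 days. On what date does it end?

Advancing 221 days from March 19, 2095.
March has 31 days, so 31 − 19 = 12 days remain after March 19, 2095; 221 − 12 = 209 left.
April 2095 has 30 days: 209 − 30 = 179 left.
May 2095 has 31 days: 179 − 31 = 148 left.
June 2095 has 30 days: 148 − 30 = 118 left.
July 2095 has 31 days: 118 − 31 = 87 left.
August 2095 has 31 days: 87 − 31 = 56 left.
September 2095 has 30 days: 56 − 30 = 26 left.
26 days into October 2095 → October 26, 2095.

October 26, 2095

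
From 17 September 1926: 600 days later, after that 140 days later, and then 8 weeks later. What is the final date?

Advancing 600 days from September 17, 1926:
September has 30 days, so 30 − 17 = 13 days remain after September 17, 1926; 600 − 13 = 587 left.
October 1926 has 31 days: 587 − 31 = 556 left.
November 1926 has 30 days: 556 − 30 = 526 left.
December 1926 has 31 days: 526 − 31 = 495 left.
January 1927 has 31 days: 495 − 31 = 464 left.
February 1927 has 28 days (1927 is not a leap year): 464 − 28 = 436 left.
March 1927 has 31 days: 436 − 31 = 405 left.
April 1927 has 30 days: 405 − 30 = 375 left.
May 1927 has 31 days: 375 − 31 = 344 left.
June 1927 has 30 days: 344 − 30 = 314 left.
July 1927 has 31 days: 314 − 31 = 283 left.
August 1927 has 31 days: 283 − 31 = 252 left.
September 1927 has 30 days: 252 − 30 = 222 left.
October 1927 has 31 days: 222 − 31 = 191 left.
November 1927 has 30 days: 191 − 30 = 161 left.
December 1927 has 31 days: 161 − 31 = 130 left.
January 1928 has 31 days: 130 − 31 = 99 left.
February 1928 has 29 days (1928 is a leap year): 99 − 29 = 70 left.
March 1928 has 31 days: 70 − 31 = 39 left.
April 1928 has 30 days: 39 − 30 = 9 left.
9 days into May 1928 → May 9, 1928.
Counting forward 140 days from May 9, 1928:
May has 31 days, so 31 − 9 = 22 days remain after May 9, 1928; 140 − 22 = 118 left.
June 1928 has 30 days: 118 − 30 = 88 left.
July 1928 has 31 days: 88 − 31 = 57 left.
August 1928 has 31 days: 57 − 31 = 26 left.
26 days into September 1928 → September 26, 1928.
Counting forward 8 weeks (= 56 days) from September 26, 1928:
September has 30 days, so 30 − 26 = 4 days remain after September 26, 1928; 56 − 4 = 52 left.
October 1928 has 31 days: 52 − 31 = 21 left.
21 days into November 1928 → November 21, 1928.

November 21, 1928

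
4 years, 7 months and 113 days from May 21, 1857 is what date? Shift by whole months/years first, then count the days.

April 13, 1862

Counting forward 4 years, 7 months and 113 days from May 21, 1857: first the month/year part, then the days.
+4 years → 1861; month 5 + 7 = 12 → December 1861.
Day 21 is valid in December, giving December 21, 1861.
Now add 113 days from December 21, 1861.
December has 31 days, so 31 − 21 = 10 days remain after December 21, 1861; 113 − 10 = 103 left.
January 1862 has 31 days: 103 − 31 = 72 left.
February 1862 has 28 days (1862 is not a leap year): 72 − 28 = 44 left.
March 1862 has 31 days: 44 − 31 = 13 left.
13 days into April 1862 → April 13, 1862.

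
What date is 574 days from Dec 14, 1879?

July 10, 1881

Counting forward 574 days from December 14, 1879.
December has 31 days, so 31 − 14 = 17 days remain after December 14, 1879; 574 − 17 = 557 left.
January 1880 has 31 days: 557 − 31 = 526 left.
February 1880 has 29 days (1880 is a leap year): 526 − 29 = 497 left.
March 1880 has 31 days: 497 − 31 = 466 left.
April 1880 has 30 days: 466 − 30 = 436 left.
May 1880 has 31 days: 436 − 31 = 405 left.
June 1880 has 30 days: 405 − 30 = 375 left.
July 1880 has 31 days: 375 − 31 = 344 left.
August 1880 has 31 days: 344 − 31 = 313 left.
September 1880 has 30 days: 313 − 30 = 283 left.
October 1880 has 31 days: 283 − 31 = 252 left.
November 1880 has 30 days: 252 − 30 = 222 left.
December 1880 has 31 days: 222 − 31 = 191 left.
January 1881 has 31 days: 191 − 31 = 160 left.
February 1881 has 28 days (1881 is not a leap year): 160 − 28 = 132 left.
March 1881 has 31 days: 132 − 31 = 101 left.
April 1881 has 30 days: 101 − 30 = 71 left.
May 1881 has 31 days: 71 − 31 = 40 left.
June 1881 has 30 days: 40 − 30 = 10 left.
10 days into July 1881 → July 10, 1881.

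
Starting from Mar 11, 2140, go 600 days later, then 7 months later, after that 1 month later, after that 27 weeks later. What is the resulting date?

Advancing 600 days from March 11, 2140:
March has 31 days, so 31 − 11 = 20 days remain after March 11, 2140; 600 − 20 = 580 left.
April 2140 has 30 days: 580 − 30 = 550 left.
May 2140 has 31 days: 550 − 31 = 519 left.
June 2140 has 30 days: 519 − 30 = 489 left.
July 2140 has 31 days: 489 − 31 = 458 left.
August 2140 has 31 days: 458 − 31 = 427 left.
September 2140 has 30 days: 427 − 30 = 397 left.
October 2140 has 31 days: 397 − 31 = 366 left.
November 2140 has 30 days: 366 − 30 = 336 left.
December 2140 has 31 days: 336 − 31 = 305 left.
January 2141 has 31 days: 305 − 31 = 274 left.
February 2141 has 28 days (2141 is not a leap year): 274 − 28 = 246 left.
March 2141 has 31 days: 246 − 31 = 215 left.
April 2141 has 30 days: 215 − 30 = 185 left.
May 2141 has 31 days: 185 − 31 = 154 left.
June 2141 has 30 days: 154 − 30 = 124 left.
July 2141 has 31 days: 124 − 31 = 93 left.
August 2141 has 31 days: 93 − 31 = 62 left.
September 2141 has 30 days: 62 − 30 = 32 left.
October 2141 has 31 days: 32 − 31 = 1 left.
1 day into November 2141 → November 1, 2141.
Adding 7 months from November 1, 2141:
month 11 + 7 = 18, which is month 6 of year 2142 → June 2142.
Day 1 is valid in June, giving June 1, 2142.
Counting forward 1 month from June 1, 2142:
month 6 + 1 = 7 → July 2142.
Day 1 is valid in July, giving July 1, 2142.
Advancing 27 weeks (= 189 days) from July 1, 2142:
July has 31 days, so 31 − 1 = 30 days remain after July 1, 2142; 189 − 30 = 159 left.
August 2142 has 31 days: 159 − 31 = 128 left.
September 2142 has 30 days: 128 − 30 = 98 left.
October 2142 has 31 days: 98 − 31 = 67 left.
November 2142 has 30 days: 67 − 30 = 37 left.
December 2142 has 31 days: 37 − 31 = 6 left.
6 days into January 2143 → January 6, 2143.

January 6, 2143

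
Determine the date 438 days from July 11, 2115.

September 21, 2116

Counting forward 438 days from July 11, 2115.
July has 31 days, so 31 − 11 = 20 days remain after July 11, 2115; 438 − 20 = 418 left.
August 2115 has 31 days: 418 − 31 = 387 left.
September 2115 has 30 days: 387 − 30 = 357 left.
October 2115 has 31 days: 357 − 31 = 326 left.
November 2115 has 30 days: 326 − 30 = 296 left.
December 2115 has 31 days: 296 − 31 = 265 left.
January 2116 has 31 days: 265 − 31 = 234 left.
February 2116 has 29 days (2116 is a leap year): 234 − 29 = 205 left.
March 2116 has 31 days: 205 − 31 = 174 left.
April 2116 has 30 days: 174 − 30 = 144 left.
May 2116 has 31 days: 144 − 31 = 113 left.
June 2116 has 30 days: 113 − 30 = 83 left.
July 2116 has 31 days: 83 − 31 = 52 left.
August 2116 has 31 days: 52 − 31 = 21 left.
21 days into September 2116 → September 21, 2116.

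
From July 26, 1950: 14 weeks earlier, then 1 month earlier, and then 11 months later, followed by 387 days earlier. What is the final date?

Counting back 14 weeks (= 98 days) from July 26, 1950:
Going back 26 days from July 26, 1950 reaches the end of the previous month; 98 − 26 = 72 left.
June 1950 has 30 days: 72 − 30 = 42 left.
May 1950 has 31 days: 42 − 31 = 11 left.
April 1950 has 30 days; 30 − 11 = 19 → April 19, 1950.
Subtracting 1 month from April 19, 1950:
month 4 − 1 = 3 → March 1950.
Day 19 is valid in March, giving March 19, 1950.
Adding 11 months from March 19, 1950:
month 3 + 11 = 14, which is month 2 of year 1951 → February 1951.
Day 19 is valid in February, giving February 19, 1951.
Subtracting 387 days from February 19, 1951:
Going back 19 days from February 19, 1951 reaches the end of the previous month; 387 − 19 = 368 left.
January 1951 has 31 days: 368 − 31 = 337 left.
December 1950 has 31 days: 337 − 31 = 306 left.
November 1950 has 30 days: 306 − 30 = 276 left.
October 1950 has 31 days: 276 − 31 = 245 left.
September 1950 has 30 days: 245 − 30 = 215 left.
August 1950 has 31 days: 215 − 31 = 184 left.
July 1950 has 31 days: 184 − 31 = 153 left.
June 1950 has 30 days: 153 − 30 = 123 left.
May 1950 has 31 days: 123 − 31 = 92 left.
April 1950 has 30 days: 92 − 30 = 62 left.
March 1950 has 31 days: 62 − 31 = 31 left.
February 1950 has 28 days (1950 is not a leap year): 31 − 28 = 3 left.
January 1950 has 31 days; 31 − 3 = 28 → January 28, 1950.

January 28, 1950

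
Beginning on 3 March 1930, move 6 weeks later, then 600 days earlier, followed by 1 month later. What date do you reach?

Adding 6 weeks (= 42 days) from March 3, 1930:
March has 31 days, so 31 − 3 = 28 days remain after March 3, 1930; 42 − 28 = 14 left.
14 days into April 1930 → April 14, 1930.
Subtracting 600 days from April 14, 1930:
Going back 14 days from April 14, 1930 reaches the end of the previous month; 600 − 14 = 586 left.
March 1930 has 31 days: 586 − 31 = 555 left.
February 1930 has 28 days (1930 is not a leap year): 555 − 28 = 527 left.
January 1930 has 31 days: 527 − 31 = 496 left.
December 1929 has 31 days: 496 − 31 = 465 left.
November 1929 has 30 days: 465 − 30 = 435 left.
October 1929 has 31 days: 435 − 31 = 404 left.
September 1929 has 30 days: 404 − 30 = 374 left.
August 1929 has 31 days: 374 − 31 = 343 left.
July 1929 has 31 days: 343 − 31 = 312 left.
June 1929 has 30 days: 312 − 30 = 282 left.
May 1929 has 31 days: 282 − 31 = 251 left.
April 1929 has 30 days: 251 − 30 = 221 left.
March 1929 has 31 days: 221 − 31 = 190 left.
February 1929 has 28 days (1929 is not a leap year): 190 − 28 = 162 left.
January 1929 has 31 days: 162 − 31 = 131 left.
December 1928 has 31 days: 131 − 31 = 100 left.
November 1928 has 30 days: 100 − 30 = 70 left.
October 1928 has 31 days: 70 − 31 = 39 left.
September 1928 has 30 days: 39 − 30 = 9 left.
August 1928 has 31 days; 31 − 9 = 22 → August 22, 1928.
Counting forward 1 month from August 22, 1928:
month 8 + 1 = 9 → September 1928.
Day 22 is valid in September, giving September 22, 1928.

September 22, 1928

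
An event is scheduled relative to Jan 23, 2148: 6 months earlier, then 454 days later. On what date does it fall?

October 19, 2148

Subtracting 6 months from January 23, 2148:
month 1 − 6 = -5, which is month 7 of year 2147 → July 2147.
Day 23 is valid in July, giving July 23, 2147.
Advancing 454 days from July 23, 2147:
July has 31 days, so 31 − 23 = 8 days remain after July 23, 2147; 454 − 8 = 446 left.
August 2147 has 31 days: 446 − 31 = 415 left.
September 2147 has 30 days: 415 − 30 = 385 left.
October 2147 has 31 days: 385 − 31 = 354 left.
November 2147 has 30 days: 354 − 30 = 324 left.
December 2147 has 31 days: 324 − 31 = 293 left.
January 2148 has 31 days: 293 − 31 = 262 left.
February 2148 has 29 days (2148 is a leap year): 262 − 29 = 233 left.
March 2148 has 31 days: 233 − 31 = 202 left.
April 2148 has 30 days: 202 − 30 = 172 left.
May 2148 has 31 days: 172 − 31 = 141 left.
June 2148 has 30 days: 141 − 30 = 111 left.
July 2148 has 31 days: 111 − 31 = 80 left.
August 2148 has 31 days: 80 − 31 = 49 left.
September 2148 has 30 days: 49 − 30 = 19 left.
19 days into October 2148 → October 19, 2148.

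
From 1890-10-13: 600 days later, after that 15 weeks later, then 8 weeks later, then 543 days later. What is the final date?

Advancing 600 days from October 13, 1890:
October has 31 days, so 31 − 13 = 18 days remain after October 13, 1890; 600 − 18 = 582 left.
November 1890 has 30 days: 582 − 30 = 552 left.
December 1890 has 31 days: 552 − 31 = 521 left.
January 1891 has 31 days: 521 − 31 = 490 left.
February 1891 has 28 days (1891 is not a leap year): 490 − 28 = 462 left.
March 1891 has 31 days: 462 − 31 = 431 left.
April 1891 has 30 days: 431 − 30 = 401 left.
May 1891 has 31 days: 401 − 31 = 370 left.
June 1891 has 30 days: 370 − 30 = 340 left.
July 1891 has 31 days: 340 − 31 = 309 left.
August 1891 has 31 days: 309 − 31 = 278 left.
September 1891 has 30 days: 278 − 30 = 248 left.
October 1891 has 31 days: 248 − 31 = 217 left.
November 1891 has 30 days: 217 − 30 = 187 left.
December 1891 has 31 days: 187 − 31 = 156 left.
January 1892 has 31 days: 156 − 31 = 125 left.
February 1892 has 29 days (1892 is a leap year): 125 − 29 = 96 left.
March 1892 has 31 days: 96 − 31 = 65 left.
April 1892 has 30 days: 65 − 30 = 35 left.
May 1892 has 31 days: 35 − 31 = 4 left.
4 days into June 1892 → June 4, 1892.
Advancing 15 weeks (= 105 days) from June 4, 1892:
June has 30 days, so 30 − 4 = 26 days remain after June 4, 1892; 105 − 26 = 79 left.
July 1892 has 31 days: 79 − 31 = 48 left.
August 1892 has 31 days: 48 − 31 = 17 left.
17 days into September 1892 → September 17, 1892.
Counting forward 8 weeks (= 56 days) from September 17, 1892:
September has 30 days, so 30 − 17 = 13 days remain after September 17, 1892; 56 − 13 = 43 left.
October 1892 has 31 days: 43 − 31 = 12 left.
12 days into November 1892 → November 12, 1892.
Adding 543 days from November 12, 1892:
November has 30 days, so 30 − 12 = 18 days remain after November 12, 1892; 543 − 18 = 525 left.
December 1892 has 31 days: 525 − 31 = 494 left.
January 1893 has 31 days: 494 − 31 = 463 left.
February 1893 has 28 days (1893 is not a leap year): 463 − 28 = 435 left.
March 1893 has 31 days: 435 − 31 = 404 left.
April 1893 has 30 days: 404 − 30 = 374 left.
May 1893 has 31 days: 374 − 31 = 343 left.
June 1893 has 30 days: 343 − 30 = 313 left.
July 1893 has 31 days: 313 − 31 = 282 left.
August 1893 has 31 days: 282 − 31 = 251 left.
September 1893 has 30 days: 251 − 30 = 221 left.
October 1893 has 31 days: 221 − 31 = 190 left.
November 1893 has 30 days: 190 − 30 = 160 left.
December 1893 has 31 days: 160 − 31 = 129 left.
January 1894 has 31 days: 129 − 31 = 98 left.
February 1894 has 28 days (1894 is not a leap year): 98 − 28 = 70 left.
March 1894 has 31 days: 70 − 31 = 39 left.
April 1894 has 30 days: 39 − 30 = 9 left.
9 days into May 1894 → May 9, 1894.

May 9, 1894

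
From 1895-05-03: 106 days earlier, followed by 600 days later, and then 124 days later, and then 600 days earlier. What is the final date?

May 21, 1895

Counting back 106 days from May 3, 1895:
Going back 3 days from May 3, 1895 reaches the end of the previous month; 106 − 3 = 103 left.
April 1895 has 30 days: 103 − 30 = 73 left.
March 1895 has 31 days: 73 − 31 = 42 left.
February 1895 has 28 days (1895 is not a leap year): 42 − 28 = 14 left.
January 1895 has 31 days; 31 − 14 = 17 → January 17, 1895.
Advancing 600 days from January 17, 1895:
January has 31 days, so 31 − 17 = 14 days remain after January 17, 1895; 600 − 14 = 586 left.
February 1895 has 28 days (1895 is not a leap year): 586 − 28 = 558 left.
March 1895 has 31 days: 558 − 31 = 527 left.
April 1895 has 30 days: 527 − 30 = 497 left.
May 1895 has 31 days: 497 − 31 = 466 left.
June 1895 has 30 days: 466 − 30 = 436 left.
July 1895 has 31 days: 436 − 31 = 405 left.
August 1895 has 31 days: 405 − 31 = 374 left.
September 1895 has 30 days: 374 − 30 = 344 left.
October 1895 has 31 days: 344 − 31 = 313 left.
November 1895 has 30 days: 313 − 30 = 283 left.
December 1895 has 31 days: 283 − 31 = 252 left.
January 1896 has 31 days: 252 − 31 = 221 left.
February 1896 has 29 days (1896 is a leap year): 221 − 29 = 192 left.
March 1896 has 31 days: 192 − 31 = 161 left.
April 1896 has 30 days: 161 − 30 = 131 left.
May 1896 has 31 days: 131 − 31 = 100 left.
June 1896 has 30 days: 100 − 30 = 70 left.
July 1896 has 31 days: 70 − 31 = 39 left.
August 1896 has 31 days: 39 − 31 = 8 left.
8 days into September 1896 → September 8, 1896.
Advancing 124 days from September 8, 1896:
September has 30 days, so 30 − 8 = 22 days remain after September 8, 1896; 124 − 22 = 102 left.
October 1896 has 31 days: 102 − 31 = 71 left.
November 1896 has 30 days: 71 − 30 = 41 left.
December 1896 has 31 days: 41 − 31 = 10 left.
10 days into January 1897 → January 10, 1897.
Counting back 600 days from January 10, 1897:
Going back 10 days from January 10, 1897 reaches the end of the previous month; 600 − 10 = 590 left.
December 1896 has 31 days: 590 − 31 = 559 left.
November 1896 has 30 days: 559 − 30 = 529 left.
October 1896 has 31 days: 529 − 31 = 498 left.
September 1896 has 30 days: 498 − 30 = 468 left.
August 1896 has 31 days: 468 − 31 = 437 left.
July 1896 has 31 days: 437 − 31 = 406 left.
June 1896 has 30 days: 406 − 30 = 376 left.
May 1896 has 31 days: 376 − 31 = 345 left.
April 1896 has 30 days: 345 − 30 = 315 left.
March 1896 has 31 days: 315 − 31 = 284 left.
February 1896 has 29 days (1896 is a leap year): 284 − 29 = 255 left.
January 1896 has 31 days: 255 − 31 = 224 left.
December 1895 has 31 days: 224 − 31 = 193 left.
November 1895 has 30 days: 193 − 30 = 163 left.
October 1895 has 31 days: 163 − 31 = 132 left.
September 1895 has 30 days: 132 − 30 = 102 left.
August 1895 has 31 days: 102 − 31 = 71 left.
July 1895 has 31 days: 71 − 31 = 40 left.
June 1895 has 30 days: 40 − 30 = 10 left.
May 1895 has 31 days; 31 − 10 = 21 → May 21, 1895.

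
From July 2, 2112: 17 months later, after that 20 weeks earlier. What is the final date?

Advancing 17 months from July 2, 2112:
month 7 + 17 = 24, which is month 12 of year 2113 → December 2113.
Day 2 is valid in December, giving December 2, 2113.
Subtracting 20 weeks (= 140 days) from December 2, 2113:
Going back 2 days from December 2, 2113 reaches the end of the previous month; 140 − 2 = 138 left.
November 2113 has 30 days: 138 − 30 = 108 left.
October 2113 has 31 days: 108 − 31 = 77 left.
September 2113 has 30 days: 77 − 30 = 47 left.
August 2113 has 31 days: 47 − 31 = 16 left.
July 2113 has 31 days; 31 − 16 = 15 → July 15, 2113.

July 15, 2113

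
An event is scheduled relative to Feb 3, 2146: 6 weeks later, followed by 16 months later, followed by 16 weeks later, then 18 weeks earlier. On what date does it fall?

July 3, 2147

Advancing 6 weeks (= 42 days) from February 3, 2146:
February has 28 days, so 28 − 3 = 25 days remain after February 3, 2146; 42 − 25 = 17 left.
17 days into March 2146 → March 17, 2146.
Counting forward 16 months from March 17, 2146:
month 3 + 16 = 19, which is month 7 of year 2147 → July 2147.
Day 17 is valid in July, giving July 17, 2147.
Counting forward 16 weeks (= 112 days) from July 17, 2147:
July has 31 days, so 31 − 17 = 14 days remain after July 17, 2147; 112 − 14 = 98 left.
August 2147 has 31 days: 98 − 31 = 67 left.
September 2147 has 30 days: 67 − 30 = 37 left.
October 2147 has 31 days: 37 − 31 = 6 left.
6 days into November 2147 → November 6, 2147.
Subtracting 18 weeks (= 126 days) from November 6, 2147:
Going back 6 days from November 6, 2147 reaches the end of the previous month; 126 − 6 = 120 left.
October 2147 has 31 days: 120 − 31 = 89 left.
September 2147 has 30 days: 89 − 30 = 59 left.
August 2147 has 31 days: 59 − 31 = 28 left.
July 2147 has 31 days; 31 − 28 = 3 → July 3, 2147.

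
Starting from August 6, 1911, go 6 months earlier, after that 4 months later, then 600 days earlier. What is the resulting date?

Going back 6 months from August 6, 1911:
month 8 − 6 = 2 → February 1911.
Day 6 is valid in February, giving February 6, 1911.
Counting forward 4 months from February 6, 1911:
month 2 + 4 = 6 → June 1911.
Day 6 is valid in June, giving June 6, 1911.
Subtracting 600 days from June 6, 1911:
Going back 6 days from June 6, 1911 reaches the end of the previous month; 600 − 6 = 594 left.
May 1911 has 31 days: 594 − 31 = 563 left.
April 1911 has 30 days: 563 − 30 = 533 left.
March 1911 has 31 days: 533 − 31 = 502 left.
February 1911 has 28 days (1911 is not a leap year): 502 − 28 = 474 left.
January 1911 has 31 days: 474 − 31 = 443 left.
December 1910 has 31 days: 443 − 31 = 412 left.
November 1910 has 30 days: 412 − 30 = 382 left.
October 1910 has 31 days: 382 − 31 = 351 left.
September 1910 has 30 days: 351 − 30 = 321 left.
August 1910 has 31 days: 321 − 31 = 290 left.
July 1910 has 31 days: 290 − 31 = 259 left.
June 1910 has 30 days: 259 − 30 = 229 left.
May 1910 has 31 days: 229 − 31 = 198 left.
April 1910 has 30 days: 198 − 30 = 168 left.
March 1910 has 31 days: 168 − 31 = 137 left.
February 1910 has 28 days (1910 is not a leap year): 137 − 28 = 109 left.
January 1910 has 31 days: 109 − 31 = 78 left.
December 1909 has 31 days: 78 − 31 = 47 left.
November 1909 has 30 days: 47 − 30 = 17 left.
October 1909 has 31 days; 31 − 17 = 14 → October 14, 1909.

October 14, 1909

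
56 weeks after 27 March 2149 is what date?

April 23, 2150

Adding 56 weeks = 392 days from March 27, 2149.
March has 31 days, so 31 − 27 = 4 days remain after March 27, 2149; 392 − 4 = 388 left.
April 2149 has 30 days: 388 − 30 = 358 left.
May 2149 has 31 days: 358 − 31 = 327 left.
June 2149 has 30 days: 327 − 30 = 297 left.
July 2149 has 31 days: 297 − 31 = 266 left.
August 2149 has 31 days: 266 − 31 = 235 left.
September 2149 has 30 days: 235 − 30 = 205 left.
October 2149 has 31 days: 205 − 31 = 174 left.
November 2149 has 30 days: 174 − 30 = 144 left.
December 2149 has 31 days: 144 − 31 = 113 left.
January 2150 has 31 days: 113 − 31 = 82 left.
February 2150 has 28 days (2150 is not a leap year): 82 − 28 = 54 left.
March 2150 has 31 days: 54 − 31 = 23 left.
23 days into April 2150 → April 23, 2150.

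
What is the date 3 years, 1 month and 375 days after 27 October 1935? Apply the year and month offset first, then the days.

December 7, 1939

Advancing 3 years, 1 month and 375 days from October 27, 1935: first the month/year part, then the days.
+3 years → 1938; month 10 + 1 = 11 → November 1938.
Day 27 is valid in November, giving November 27, 1938.
Now add 375 days from November 27, 1938.
November has 30 days, so 30 − 27 = 3 days remain after November 27, 1938; 375 − 3 = 372 left.
December 1938 has 31 days: 372 − 31 = 341 left.
January 1939 has 31 days: 341 − 31 = 310 left.
February 1939 has 28 days (1939 is not a leap year): 310 − 28 = 282 left.
March 1939 has 31 days: 282 − 31 = 251 left.
April 1939 has 30 days: 251 − 30 = 221 left.
May 1939 has 31 days: 221 − 31 = 190 left.
June 1939 has 30 days: 190 − 30 = 160 left.
July 1939 has 31 days: 160 − 31 = 129 left.
August 1939 has 31 days: 129 − 31 = 98 left.
September 1939 has 30 days: 98 − 30 = 68 left.
October 1939 has 31 days: 68 − 31 = 37 left.
November 1939 has 30 days: 37 − 30 = 7 left.
7 days into December 1939 → December 7, 1939.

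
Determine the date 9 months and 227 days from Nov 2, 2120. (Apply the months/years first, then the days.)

March 17, 2122

Counting forward 9 months and 227 days from November 2, 2120: first the month/year part, then the days.
month 11 + 9 = 20, which is month 8 of year 2121 → August 2121.
Day 2 is valid in August, giving August 2, 2121.
Now add 227 days from August 2, 2121.
August has 31 days, so 31 − 2 = 29 days remain after August 2, 2121; 227 − 29 = 198 left.
September 2121 has 30 days: 198 − 30 = 168 left.
October 2121 has 31 days: 168 − 31 = 137 left.
November 2121 has 30 days: 137 − 30 = 107 left.
December 2121 has 31 days: 107 − 31 = 76 left.
January 2122 has 31 days: 76 − 31 = 45 left.
February 2122 has 28 days (2122 is not a leap year): 45 − 28 = 17 left.
17 days into March 2122 → March 17, 2122.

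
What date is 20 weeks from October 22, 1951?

Counting forward 20 weeks = 140 days from October 22, 1951.
October has 31 days, so 31 − 22 = 9 days remain after October 22, 1951; 140 − 9 = 131 left.
November 1951 has 30 days: 131 − 30 = 101 left.
December 1951 has 31 days: 101 − 31 = 70 left.
January 1952 has 31 days: 70 − 31 = 39 left.
February 1952 has 29 days (1952 is a leap year): 39 − 29 = 10 left.
10 days into March 1952 → March 10, 1952.

March 10, 1952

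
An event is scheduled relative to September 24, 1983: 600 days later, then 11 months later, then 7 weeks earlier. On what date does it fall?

Adding 600 days from September 24, 1983:
September has 30 days, so 30 − 24 = 6 days remain after September 24, 1983; 600 − 6 = 594 left.
October 1983 has 31 days: 594 − 31 = 563 left.
November 1983 has 30 days: 563 − 30 = 533 left.
December 1983 has 31 days: 533 − 31 = 502 left.
January 1984 has 31 days: 502 − 31 = 471 left.
February 1984 has 29 days (1984 is a leap year): 471 − 29 = 442 left.
March 1984 has 31 days: 442 − 31 = 411 left.
April 1984 has 30 days: 411 − 30 = 381 left.
May 1984 has 31 days: 381 − 31 = 350 left.
June 1984 has 30 days: 350 − 30 = 320 left.
July 1984 has 31 days: 320 − 31 = 289 left.
August 1984 has 31 days: 289 − 31 = 258 left.
September 1984 has 30 days: 258 − 30 = 228 left.
October 1984 has 31 days: 228 − 31 = 197 left.
November 1984 has 30 days: 197 − 30 = 167 left.
December 1984 has 31 days: 167 − 31 = 136 left.
January 1985 has 31 days: 136 − 31 = 105 left.
February 1985 has 28 days (1985 is not a leap year): 105 − 28 = 77 left.
March 1985 has 31 days: 77 − 31 = 46 left.
April 1985 has 30 days: 46 − 30 = 16 left.
16 days into May 1985 → May 16, 1985.
Adding 11 months from May 16, 1985:
month 5 + 11 = 16, which is month 4 of year 1986 → April 1986.
Day 16 is valid in April, giving April 16, 1986.
Going back 7 weeks (= 49 days) from April 16, 1986:
Going back 16 days from April 16, 1986 reaches the end of the previous month; 49 − 16 = 33 left.
March 1986 has 31 days: 33 − 31 = 2 left.
February 1986 has 28 days; 28 − 2 = 26 → February 26, 1986.

February 26, 1986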